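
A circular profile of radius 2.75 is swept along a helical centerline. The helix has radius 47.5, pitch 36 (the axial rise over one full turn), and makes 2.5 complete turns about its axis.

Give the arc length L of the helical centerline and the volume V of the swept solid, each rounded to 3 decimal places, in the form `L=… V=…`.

L=751.537 V=17855.230

2πR = 2π·47.5 = 298.451302
per-turn = √(298.451302² + 36²) = √(89073.1797 + 1296) = √90369.1797 = 300.614670
L = 2.5 × 300.614670 = 751.536675
V = π·2.75² × L = 23.758294 × 751.536675 = 17855.229599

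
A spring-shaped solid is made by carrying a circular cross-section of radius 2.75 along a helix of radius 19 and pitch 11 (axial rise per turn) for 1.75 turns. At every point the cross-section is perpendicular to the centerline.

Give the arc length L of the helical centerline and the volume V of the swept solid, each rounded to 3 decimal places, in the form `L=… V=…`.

2πR = 2π·19 = 119.380521
per-turn = √(119.380521² + 11²) = √(14251.7088 + 121) = √14372.7088 = 119.886233
L = 1.75 × 119.886233 = 209.800907
V = π·2.75² × L = 23.758294 × 209.800907 = 4984.511722

L=209.801 V=4984.512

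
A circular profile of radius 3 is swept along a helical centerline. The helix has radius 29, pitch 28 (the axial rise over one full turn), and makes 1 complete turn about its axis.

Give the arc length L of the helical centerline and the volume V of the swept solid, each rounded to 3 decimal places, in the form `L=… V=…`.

L=184.351 V=5212.406

2πR = 2π·29 = 182.212374
per-turn = √(182.212374² + 28²) = √(33201.3492 + 784) = √33985.3492 = 184.351157
L = 1 × 184.351157 = 184.351157
V = π·3² × L = 28.274334 × 184.351157 = 5212.406174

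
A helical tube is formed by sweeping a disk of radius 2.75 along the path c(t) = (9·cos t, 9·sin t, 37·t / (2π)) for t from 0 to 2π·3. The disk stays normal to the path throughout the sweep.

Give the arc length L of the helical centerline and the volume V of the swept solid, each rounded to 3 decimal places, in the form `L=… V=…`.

L=202.733 V=4816.596

2πR = 2π·9 = 56.548668
per-turn = √(56.548668² + 37²) = √(3197.7518 + 1369) = √4566.7518 = 67.577747
L = 3 × 67.577747 = 202.733240
V = π·2.75² × L = 23.758294 × 202.733240 = 4816.595999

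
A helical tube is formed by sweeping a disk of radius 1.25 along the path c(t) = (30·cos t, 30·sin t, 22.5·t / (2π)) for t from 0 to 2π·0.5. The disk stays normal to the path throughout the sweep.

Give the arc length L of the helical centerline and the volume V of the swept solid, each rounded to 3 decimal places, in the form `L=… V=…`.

2πR = 2π·30 = 188.495559
per-turn = √(188.495559² + 22.5²) = √(35530.5758 + 506.25) = √36036.8258 = 189.833679
L = 0.5 × 189.833679 = 94.916840
V = π·1.25² × L = 4.908739 × 94.916840 = 465.921947

L=94.917 V=465.922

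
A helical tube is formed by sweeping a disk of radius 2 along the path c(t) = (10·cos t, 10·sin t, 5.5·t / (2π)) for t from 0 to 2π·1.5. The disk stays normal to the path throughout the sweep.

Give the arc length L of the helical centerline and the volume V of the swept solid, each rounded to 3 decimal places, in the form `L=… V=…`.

2πR = 2π·10 = 62.831853
per-turn = √(62.831853² + 5.5²) = √(3947.8418 + 30.25) = √3978.0918 = 63.072116
L = 1.5 × 63.072116 = 94.608173
V = π·2² × L = 12.566371 × 94.608173 = 1188.881369

L=94.608 V=1188.881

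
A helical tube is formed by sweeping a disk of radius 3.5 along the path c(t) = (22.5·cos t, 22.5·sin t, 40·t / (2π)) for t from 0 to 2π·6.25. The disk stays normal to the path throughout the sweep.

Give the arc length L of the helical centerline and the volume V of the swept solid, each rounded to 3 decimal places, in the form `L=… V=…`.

L=918.260 V=35338.780

2πR = 2π·22.5 = 141.371669
per-turn = √(141.371669² + 40²) = √(19985.9489 + 1600) = √21585.9489 = 146.921574
L = 6.25 × 146.921574 = 918.259838
V = π·3.5² × L = 38.484510 × 918.259838 = 35338.779909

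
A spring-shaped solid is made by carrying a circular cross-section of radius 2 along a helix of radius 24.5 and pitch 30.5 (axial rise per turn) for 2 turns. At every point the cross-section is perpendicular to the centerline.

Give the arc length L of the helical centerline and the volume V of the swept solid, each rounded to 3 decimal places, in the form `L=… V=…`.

2πR = 2π·24.5 = 153.938040
per-turn = √(153.938040² + 30.5²) = √(23696.9202 + 930.25) = √24627.1702 = 156.930463
L = 2 × 156.930463 = 313.860926
V = π·2² × L = 12.566371 × 313.860926 = 3944.092713

L=313.861 V=3944.093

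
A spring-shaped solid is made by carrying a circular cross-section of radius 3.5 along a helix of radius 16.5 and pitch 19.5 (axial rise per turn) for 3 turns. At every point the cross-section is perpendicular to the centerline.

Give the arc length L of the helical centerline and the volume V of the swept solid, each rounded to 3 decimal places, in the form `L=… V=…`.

2πR = 2π·16.5 = 103.672558
per-turn = √(103.672558² + 19.5²) = √(10747.9992 + 380.25) = √11128.2492 = 105.490517
L = 3 × 105.490517 = 316.471551
V = π·3.5² × L = 38.484510 × 316.471551 = 12179.252580

L=316.472 V=12179.253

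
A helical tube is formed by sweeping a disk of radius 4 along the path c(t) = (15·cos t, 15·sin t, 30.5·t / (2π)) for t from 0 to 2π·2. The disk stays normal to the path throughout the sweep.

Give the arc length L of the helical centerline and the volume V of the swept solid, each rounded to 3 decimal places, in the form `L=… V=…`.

L=198.120 V=9958.603

2πR = 2π·15 = 94.247780
per-turn = √(94.247780² + 30.5²) = √(8882.6440 + 930.25) = √9812.8940 = 99.060052
L = 2 × 99.060052 = 198.120105
V = π·4² × L = 50.265482 × 198.120105 = 9958.602642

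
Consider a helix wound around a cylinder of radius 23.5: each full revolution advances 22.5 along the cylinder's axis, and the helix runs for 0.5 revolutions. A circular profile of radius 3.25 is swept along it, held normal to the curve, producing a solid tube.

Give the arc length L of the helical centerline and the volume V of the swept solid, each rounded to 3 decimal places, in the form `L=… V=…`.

2πR = 2π·23.5 = 147.654855
per-turn = √(147.654855² + 22.5²) = √(21801.9561 + 506.25) = √22308.2061 = 149.359319
L = 0.5 × 149.359319 = 74.679659
V = π·3.25² × L = 33.183072 × 74.679659 = 2478.100545

L=74.680 V=2478.101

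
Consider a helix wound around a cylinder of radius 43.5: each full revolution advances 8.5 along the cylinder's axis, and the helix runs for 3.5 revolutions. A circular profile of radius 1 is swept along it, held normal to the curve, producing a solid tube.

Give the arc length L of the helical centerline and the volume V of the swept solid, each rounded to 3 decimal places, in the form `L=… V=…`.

L=957.077 V=3006.747

2πR = 2π·43.5 = 273.318561
per-turn = √(273.318561² + 8.5²) = √(74703.0357 + 72.25) = √74775.2857 = 273.450701
L = 3.5 × 273.450701 = 957.077452
V = π·1² × L = 3.141593 × 957.077452 = 3006.747494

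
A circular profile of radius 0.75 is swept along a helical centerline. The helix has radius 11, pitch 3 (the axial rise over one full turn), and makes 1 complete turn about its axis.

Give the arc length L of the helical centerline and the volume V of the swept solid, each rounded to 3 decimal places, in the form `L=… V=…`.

2πR = 2π·11 = 69.115038
per-turn = √(69.115038² + 3²) = √(4776.8885 + 9) = √4785.8885 = 69.180117
L = 1 × 69.180117 = 69.180117
V = π·0.75² × L = 1.767146 × 69.180117 = 122.251357

L=69.180 V=122.251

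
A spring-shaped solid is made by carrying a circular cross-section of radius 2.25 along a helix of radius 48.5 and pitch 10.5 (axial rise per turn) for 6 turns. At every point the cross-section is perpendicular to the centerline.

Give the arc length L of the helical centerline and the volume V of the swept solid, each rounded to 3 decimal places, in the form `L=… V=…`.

2πR = 2π·48.5 = 304.734487
per-turn = √(304.734487² + 10.5²) = √(92863.1078 + 110.25) = √92973.3578 = 304.915329
L = 6 × 304.915329 = 1829.491974
V = π·2.25² × L = 15.904313 × 1829.491974 = 29096.812628

L=1829.492 V=29096.813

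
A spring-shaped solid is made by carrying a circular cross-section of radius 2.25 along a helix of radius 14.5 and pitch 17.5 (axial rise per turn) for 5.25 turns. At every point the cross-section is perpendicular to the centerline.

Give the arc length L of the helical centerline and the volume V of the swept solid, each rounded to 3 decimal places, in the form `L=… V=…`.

2πR = 2π·14.5 = 91.106187
per-turn = √(91.106187² + 17.5²) = √(8300.3373 + 306.25) = √8606.5873 = 92.771695
L = 5.25 × 92.771695 = 487.051396
V = π·2.25² × L = 15.904313 × 487.051396 = 7746.217758

L=487.051 V=7746.218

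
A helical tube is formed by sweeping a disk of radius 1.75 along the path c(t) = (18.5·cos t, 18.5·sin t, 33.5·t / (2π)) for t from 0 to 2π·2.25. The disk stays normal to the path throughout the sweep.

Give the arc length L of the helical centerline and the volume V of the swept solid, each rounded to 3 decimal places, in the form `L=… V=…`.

2πR = 2π·18.5 = 116.238928
per-turn = √(116.238928² + 33.5²) = √(13511.4884 + 1122.25) = √14633.7384 = 120.969990
L = 2.25 × 120.969990 = 272.182477
V = π·1.75² × L = 9.621128 × 272.182477 = 2618.702315

L=272.182 V=2618.702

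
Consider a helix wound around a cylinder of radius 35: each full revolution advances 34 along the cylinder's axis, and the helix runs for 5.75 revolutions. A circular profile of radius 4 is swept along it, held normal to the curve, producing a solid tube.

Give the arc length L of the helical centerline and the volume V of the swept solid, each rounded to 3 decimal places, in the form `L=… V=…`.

2πR = 2π·35 = 219.911486
per-turn = √(219.911486² + 34²) = √(48361.0616 + 1156) = √49517.0616 = 222.524294
L = 5.75 × 222.524294 = 1279.514692
V = π·4² × L = 50.265482 × 1279.514692 = 64315.423324

L=1279.515 V=64315.423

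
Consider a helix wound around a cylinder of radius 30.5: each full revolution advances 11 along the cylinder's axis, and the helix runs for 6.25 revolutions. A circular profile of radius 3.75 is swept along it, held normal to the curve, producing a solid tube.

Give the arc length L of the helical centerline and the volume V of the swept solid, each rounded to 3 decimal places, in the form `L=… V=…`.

2πR = 2π·30.5 = 191.637152
per-turn = √(191.637152² + 11²) = √(36724.7980 + 121) = √36845.7980 = 191.952593
L = 6.25 × 191.952593 = 1199.703707
V = π·3.75² × L = 44.178647 × 1199.703707 = 53001.286185

L=1199.704 V=53001.286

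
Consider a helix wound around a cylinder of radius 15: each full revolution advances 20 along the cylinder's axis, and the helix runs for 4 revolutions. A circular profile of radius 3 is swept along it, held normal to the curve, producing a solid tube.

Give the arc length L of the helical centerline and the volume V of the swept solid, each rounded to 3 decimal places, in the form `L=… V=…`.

L=385.386 V=10896.530

2πR = 2π·15 = 94.247780
per-turn = √(94.247780² + 20²) = √(8882.6440 + 400) = √9282.6440 = 96.346479
L = 4 × 96.346479 = 385.385915
V = π·3² × L = 28.274334 × 385.385915 = 10896.530030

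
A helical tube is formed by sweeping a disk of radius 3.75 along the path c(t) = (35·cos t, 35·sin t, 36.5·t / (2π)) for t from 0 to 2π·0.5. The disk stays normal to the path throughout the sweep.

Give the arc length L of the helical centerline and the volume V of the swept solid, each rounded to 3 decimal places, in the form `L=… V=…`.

L=111.460 V=4924.151

2πR = 2π·35 = 219.911486
per-turn = √(219.911486² + 36.5²) = √(48361.0616 + 1332.25) = √49693.3116 = 222.919967
L = 0.5 × 222.919967 = 111.459983
V = π·3.75² × L = 44.178647 × 111.459983 = 4924.151225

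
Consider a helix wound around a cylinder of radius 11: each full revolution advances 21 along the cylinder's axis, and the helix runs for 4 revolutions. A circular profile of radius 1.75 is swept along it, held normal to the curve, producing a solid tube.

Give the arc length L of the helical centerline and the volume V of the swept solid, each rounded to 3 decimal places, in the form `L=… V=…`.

2πR = 2π·11 = 69.115038
per-turn = √(69.115038² + 21²) = √(4776.8885 + 441) = √5217.8885 = 72.234954
L = 4 × 72.234954 = 288.939815
V = π·1.75² × L = 9.621128 × 288.939815 = 2779.926797

L=288.940 V=2779.927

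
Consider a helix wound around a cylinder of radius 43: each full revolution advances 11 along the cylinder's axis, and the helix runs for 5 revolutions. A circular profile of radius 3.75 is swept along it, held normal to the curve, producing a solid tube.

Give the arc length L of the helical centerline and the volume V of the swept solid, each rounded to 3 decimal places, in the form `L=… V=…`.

2πR = 2π·43 = 270.176968
per-turn = √(270.176968² + 11²) = √(72995.5942 + 121) = √73116.5942 = 270.400803
L = 5 × 270.400803 = 1352.004014
V = π·3.75² × L = 44.178647 × 1352.004014 = 59729.707658

L=1352.004 V=59729.708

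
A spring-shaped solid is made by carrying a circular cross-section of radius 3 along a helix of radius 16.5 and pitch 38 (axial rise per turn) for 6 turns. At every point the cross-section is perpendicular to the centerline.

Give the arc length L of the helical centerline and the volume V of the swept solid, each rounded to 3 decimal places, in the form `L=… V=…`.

2πR = 2π·16.5 = 103.672558
per-turn = √(103.672558² + 38²) = √(10747.9992 + 1444) = √12191.9992 = 110.417386
L = 6 × 110.417386 = 662.504318
V = π·3² × L = 28.274334 × 662.504318 = 18731.868276

L=662.504 V=18731.868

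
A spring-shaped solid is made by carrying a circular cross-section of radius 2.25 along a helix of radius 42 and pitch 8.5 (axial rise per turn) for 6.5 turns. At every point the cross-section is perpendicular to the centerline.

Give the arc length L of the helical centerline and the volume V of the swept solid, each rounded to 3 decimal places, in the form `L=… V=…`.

L=1716.199 V=27294.968

2πR = 2π·42 = 263.893783
per-turn = √(263.893783² + 8.5²) = √(69639.9287 + 72.25) = √69712.1787 = 264.030640
L = 6.5 × 264.030640 = 1716.199157
V = π·2.25² × L = 15.904313 × 1716.199157 = 27294.968243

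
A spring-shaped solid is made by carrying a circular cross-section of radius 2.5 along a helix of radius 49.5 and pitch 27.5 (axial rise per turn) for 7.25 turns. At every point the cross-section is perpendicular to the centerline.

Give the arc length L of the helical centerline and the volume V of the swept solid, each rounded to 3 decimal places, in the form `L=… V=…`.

L=2263.675 V=44447.160

2πR = 2π·49.5 = 311.017673
per-turn = √(311.017673² + 27.5²) = √(96731.9927 + 756.25) = √97488.2427 = 312.231073
L = 7.25 × 312.231073 = 2263.675277
V = π·2.5² × L = 19.634954 × 2263.675277 = 44447.160123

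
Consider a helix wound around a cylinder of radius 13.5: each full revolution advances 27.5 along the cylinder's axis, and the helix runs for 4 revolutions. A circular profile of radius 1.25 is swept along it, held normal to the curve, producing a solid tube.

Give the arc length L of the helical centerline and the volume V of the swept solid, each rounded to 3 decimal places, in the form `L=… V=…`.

L=356.678 V=1750.838

2πR = 2π·13.5 = 84.823002
per-turn = √(84.823002² + 27.5²) = √(7194.9416 + 756.25) = √7951.1916 = 89.169454
L = 4 × 89.169454 = 356.677818
V = π·1.25² × L = 4.908739 × 356.677818 = 1750.838144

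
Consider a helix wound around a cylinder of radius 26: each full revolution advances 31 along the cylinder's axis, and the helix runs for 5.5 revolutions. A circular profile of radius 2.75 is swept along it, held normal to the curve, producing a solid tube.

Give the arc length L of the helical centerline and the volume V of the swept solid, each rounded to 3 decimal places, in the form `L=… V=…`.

2πR = 2π·26 = 163.362818
per-turn = √(163.362818² + 31²) = √(26687.4103 + 961) = √27648.4103 = 166.278111
L = 5.5 × 166.278111 = 914.529612
V = π·2.75² × L = 23.758294 × 914.529612 = 21727.663803

L=914.530 V=21727.664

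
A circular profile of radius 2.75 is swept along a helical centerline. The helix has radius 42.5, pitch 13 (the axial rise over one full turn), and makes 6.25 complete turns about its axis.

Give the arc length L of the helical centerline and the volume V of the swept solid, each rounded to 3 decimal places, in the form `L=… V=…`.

2πR = 2π·42.5 = 267.035376
per-turn = √(267.035376² + 13²) = √(71307.8918 + 169) = √71476.8918 = 267.351626
L = 6.25 × 267.351626 = 1670.947661
V = π·2.75² × L = 23.758294 × 1670.947661 = 39698.866529

L=1670.948 V=39698.867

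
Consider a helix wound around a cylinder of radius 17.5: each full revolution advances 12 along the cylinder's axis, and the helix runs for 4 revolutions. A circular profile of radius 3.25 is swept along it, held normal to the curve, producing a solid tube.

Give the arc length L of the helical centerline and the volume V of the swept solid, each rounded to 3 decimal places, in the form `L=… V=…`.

L=442.434 V=14681.335

2πR = 2π·17.5 = 109.955743
per-turn = √(109.955743² + 12²) = √(12090.2654 + 144) = √12234.2654 = 110.608614
L = 4 × 110.608614 = 442.434454
V = π·3.25² × L = 33.183072 × 442.434454 = 14681.334527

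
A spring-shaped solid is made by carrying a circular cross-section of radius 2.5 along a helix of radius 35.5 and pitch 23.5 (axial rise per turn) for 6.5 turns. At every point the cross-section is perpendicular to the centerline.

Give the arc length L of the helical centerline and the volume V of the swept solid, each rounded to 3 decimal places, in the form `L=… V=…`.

2πR = 2π·35.5 = 223.053078
per-turn = √(223.053078² + 23.5²) = √(49752.6758 + 552.25) = √50304.9258 = 224.287596
L = 6.5 × 224.287596 = 1457.869375
V = π·2.5² × L = 19.634954 × 1457.869375 = 28625.198239

L=1457.869 V=28625.198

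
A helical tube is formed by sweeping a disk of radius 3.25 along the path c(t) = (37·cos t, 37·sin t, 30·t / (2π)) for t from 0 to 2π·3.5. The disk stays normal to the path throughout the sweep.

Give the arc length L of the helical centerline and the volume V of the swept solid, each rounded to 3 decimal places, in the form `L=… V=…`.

2πR = 2π·37 = 232.477856
per-turn = √(232.477856² + 30²) = √(54045.9537 + 900) = √54945.9537 = 234.405533
L = 3.5 × 234.405533 = 820.419364
V = π·3.25² × L = 33.183072 × 820.419364 = 27224.035157

L=820.419 V=27224.035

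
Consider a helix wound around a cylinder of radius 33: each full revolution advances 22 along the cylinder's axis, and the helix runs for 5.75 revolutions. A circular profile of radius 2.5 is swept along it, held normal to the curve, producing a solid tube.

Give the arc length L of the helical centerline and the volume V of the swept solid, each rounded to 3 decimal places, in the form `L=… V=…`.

L=1198.927 V=23540.870

2πR = 2π·33 = 207.345115
per-turn = √(207.345115² + 22²) = √(42991.9968 + 484) = √43475.9968 = 208.508985
L = 5.75 × 208.508985 = 1198.926663
V = π·2.5² × L = 19.634954 × 1198.926663 = 23540.869979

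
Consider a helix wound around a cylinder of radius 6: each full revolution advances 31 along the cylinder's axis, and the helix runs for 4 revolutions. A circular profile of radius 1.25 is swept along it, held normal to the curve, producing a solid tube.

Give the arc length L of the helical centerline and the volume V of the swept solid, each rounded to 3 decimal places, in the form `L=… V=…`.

L=195.232 V=958.343

2πR = 2π·6 = 37.699112
per-turn = √(37.699112² + 31²) = √(1421.2230 + 961) = √2382.2230 = 48.808022
L = 4 × 48.808022 = 195.232089
V = π·1.25² × L = 4.908739 × 195.232089 = 958.343275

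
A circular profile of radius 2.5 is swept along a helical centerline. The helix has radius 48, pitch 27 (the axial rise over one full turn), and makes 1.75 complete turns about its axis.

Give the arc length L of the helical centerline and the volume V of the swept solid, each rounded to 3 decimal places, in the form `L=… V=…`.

L=529.898 V=10404.530

2πR = 2π·48 = 301.592895
per-turn = √(301.592895² + 27²) = √(90958.2742 + 729) = √91687.2742 = 302.799066
L = 1.75 × 302.799066 = 529.898365
V = π·2.5² × L = 19.634954 × 529.898365 = 10404.530064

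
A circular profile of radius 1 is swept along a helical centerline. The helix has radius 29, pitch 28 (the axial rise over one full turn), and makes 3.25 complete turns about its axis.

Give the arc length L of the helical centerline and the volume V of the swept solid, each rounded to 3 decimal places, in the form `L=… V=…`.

2πR = 2π·29 = 182.212374
per-turn = √(182.212374² + 28²) = √(33201.3492 + 784) = √33985.3492 = 184.351157
L = 3.25 × 184.351157 = 599.141261
V = π·1² × L = 3.141593 × 599.141261 = 1882.257785

L=599.141 V=1882.258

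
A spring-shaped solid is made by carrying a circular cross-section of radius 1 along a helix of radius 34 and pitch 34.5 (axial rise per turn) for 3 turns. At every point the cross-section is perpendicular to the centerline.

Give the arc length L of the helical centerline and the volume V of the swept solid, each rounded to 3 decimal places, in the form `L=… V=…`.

2πR = 2π·34 = 213.628300
per-turn = √(213.628300² + 34.5²) = √(45637.0508 + 1190.25) = √46827.3008 = 216.396166
L = 3 × 216.396166 = 649.188499
V = π·1² × L = 3.141593 × 649.188499 = 2039.485818

L=649.188 V=2039.486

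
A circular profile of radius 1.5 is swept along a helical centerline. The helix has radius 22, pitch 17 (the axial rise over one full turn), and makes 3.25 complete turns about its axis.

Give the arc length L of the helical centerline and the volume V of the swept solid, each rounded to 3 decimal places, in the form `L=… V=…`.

2πR = 2π·22 = 138.230077
per-turn = √(138.230077² + 17²) = √(19107.5541 + 289) = √19396.5541 = 139.271512
L = 3.25 × 139.271512 = 452.632415
V = π·1.5² × L = 7.068583 × 452.632415 = 3199.470005

L=452.632 V=3199.470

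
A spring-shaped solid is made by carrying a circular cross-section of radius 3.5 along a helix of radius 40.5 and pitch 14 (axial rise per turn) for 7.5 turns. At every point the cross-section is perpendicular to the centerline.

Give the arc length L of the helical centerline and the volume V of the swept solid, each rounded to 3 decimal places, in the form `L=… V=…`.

L=1911.404 V=73559.436

2πR = 2π·40.5 = 254.469005
per-turn = √(254.469005² + 14²) = √(64754.4745 + 196) = √64950.4745 = 254.853830
L = 7.5 × 254.853830 = 1911.403722
V = π·3.5² × L = 38.484510 × 1911.403722 = 73559.435674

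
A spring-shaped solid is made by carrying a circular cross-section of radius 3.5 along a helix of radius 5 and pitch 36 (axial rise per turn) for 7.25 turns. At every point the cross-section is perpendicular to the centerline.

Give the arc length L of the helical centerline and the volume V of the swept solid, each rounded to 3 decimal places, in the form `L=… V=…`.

2πR = 2π·5 = 31.415927
per-turn = √(31.415927² + 36²) = √(986.9604 + 1296) = √2282.9604 = 47.780335
L = 7.25 × 47.780335 = 346.407431
V = π·3.5² × L = 38.484510 × 346.407431 = 13331.320238

L=346.407 V=13331.320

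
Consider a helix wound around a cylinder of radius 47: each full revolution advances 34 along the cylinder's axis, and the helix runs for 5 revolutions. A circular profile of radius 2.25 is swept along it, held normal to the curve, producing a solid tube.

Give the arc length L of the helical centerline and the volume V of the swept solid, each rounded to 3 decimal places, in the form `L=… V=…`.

2πR = 2π·47 = 295.309709
per-turn = √(295.309709² + 34²) = √(87207.8245 + 1156) = √88363.8245 = 297.260533
L = 5 × 297.260533 = 1486.302665
V = π·2.25² × L = 15.904313 × 1486.302665 = 23638.622514

L=1486.303 V=23638.623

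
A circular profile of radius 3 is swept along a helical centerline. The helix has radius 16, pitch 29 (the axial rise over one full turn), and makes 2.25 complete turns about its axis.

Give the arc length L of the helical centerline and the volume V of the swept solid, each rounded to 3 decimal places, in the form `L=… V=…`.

L=235.418 V=6656.285

2πR = 2π·16 = 100.530965
per-turn = √(100.530965² + 29²) = √(10106.4749 + 841) = √10947.4749 = 104.630182
L = 2.25 × 104.630182 = 235.417909
V = π·3² × L = 28.274334 × 235.417909 = 6656.284551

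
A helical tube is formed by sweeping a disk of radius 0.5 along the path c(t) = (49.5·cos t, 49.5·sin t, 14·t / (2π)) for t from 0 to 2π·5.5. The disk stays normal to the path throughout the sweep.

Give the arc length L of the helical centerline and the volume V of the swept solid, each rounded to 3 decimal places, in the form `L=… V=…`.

L=1712.329 V=1344.860

2πR = 2π·49.5 = 311.017673
per-turn = √(311.017673² + 14²) = √(96731.9927 + 196) = √96927.9927 = 311.332608
L = 5.5 × 311.332608 = 1712.329343
V = π·0.5² × L = 0.785398 × 1712.329343 = 1344.860321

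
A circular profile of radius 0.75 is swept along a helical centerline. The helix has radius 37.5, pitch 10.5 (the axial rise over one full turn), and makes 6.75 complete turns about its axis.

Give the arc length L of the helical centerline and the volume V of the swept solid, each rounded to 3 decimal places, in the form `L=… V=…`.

L=1592.010 V=2813.313

2πR = 2π·37.5 = 235.619449
per-turn = √(235.619449² + 10.5²) = √(55516.5248 + 110.25) = √55626.7748 = 235.853291
L = 6.75 × 235.853291 = 1592.009713
V = π·0.75² × L = 1.767146 × 1592.009713 = 2813.313385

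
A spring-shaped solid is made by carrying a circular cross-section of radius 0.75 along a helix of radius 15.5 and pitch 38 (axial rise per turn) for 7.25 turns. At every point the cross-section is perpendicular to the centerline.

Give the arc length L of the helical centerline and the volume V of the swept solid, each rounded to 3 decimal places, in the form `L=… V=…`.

L=757.918 V=1339.351

2πR = 2π·15.5 = 97.389372
per-turn = √(97.389372² + 38²) = √(9484.6898 + 1444) = √10928.6898 = 104.540374
L = 7.25 × 104.540374 = 757.917713
V = π·0.75² × L = 1.767146 × 757.917713 = 1339.351154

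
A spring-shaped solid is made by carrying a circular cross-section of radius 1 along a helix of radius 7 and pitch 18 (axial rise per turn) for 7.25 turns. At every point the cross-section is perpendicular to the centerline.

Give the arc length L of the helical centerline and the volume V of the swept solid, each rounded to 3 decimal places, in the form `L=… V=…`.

2πR = 2π·7 = 43.982297
per-turn = √(43.982297² + 18²) = √(1934.4425 + 324) = √2258.4425 = 47.523073
L = 7.25 × 47.523073 = 344.542279
V = π·1² × L = 3.141593 × 344.542279 = 1082.411492

L=344.542 V=1082.411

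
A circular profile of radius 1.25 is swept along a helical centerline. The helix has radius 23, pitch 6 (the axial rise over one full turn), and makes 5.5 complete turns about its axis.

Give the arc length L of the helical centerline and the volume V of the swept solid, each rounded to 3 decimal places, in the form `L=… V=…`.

L=795.508 V=3904.939

2πR = 2π·23 = 144.513262
per-turn = √(144.513262² + 6²) = √(20884.0829 + 36) = √20920.0829 = 144.637764
L = 5.5 × 144.637764 = 795.507705
V = π·1.25² × L = 4.908739 × 795.507705 = 3904.939314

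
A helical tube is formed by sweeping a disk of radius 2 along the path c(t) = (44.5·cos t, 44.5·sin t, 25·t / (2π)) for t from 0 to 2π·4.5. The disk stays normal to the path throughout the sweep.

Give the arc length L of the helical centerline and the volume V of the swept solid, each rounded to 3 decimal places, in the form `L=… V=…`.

L=1263.227 V=15874.183

2πR = 2π·44.5 = 279.601746
per-turn = √(279.601746² + 25²) = √(78177.1365 + 625) = √78802.1365 = 280.717182
L = 4.5 × 280.717182 = 1263.227321
V = π·2² × L = 12.566371 × 1263.227321 = 15874.182680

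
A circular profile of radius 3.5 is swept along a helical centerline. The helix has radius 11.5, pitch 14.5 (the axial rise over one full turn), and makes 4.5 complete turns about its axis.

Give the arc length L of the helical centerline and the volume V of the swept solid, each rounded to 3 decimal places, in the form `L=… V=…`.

L=331.637 V=12762.895

2πR = 2π·11.5 = 72.256631
per-turn = √(72.256631² + 14.5²) = √(5221.0207 + 210.25) = √5431.2707 = 73.697155
L = 4.5 × 73.697155 = 331.637200
V = π·3.5² × L = 38.484510 × 331.637200 = 12762.895132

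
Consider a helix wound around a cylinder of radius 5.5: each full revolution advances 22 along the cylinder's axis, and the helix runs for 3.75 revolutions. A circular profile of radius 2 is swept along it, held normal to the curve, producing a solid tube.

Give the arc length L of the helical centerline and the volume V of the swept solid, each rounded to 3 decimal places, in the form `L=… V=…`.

2πR = 2π·5.5 = 34.557519
per-turn = √(34.557519² + 22²) = √(1194.2221 + 484) = √1678.2221 = 40.966110
L = 3.75 × 40.966110 = 153.622911
V = π·2² × L = 12.566371 × 153.622911 = 1930.482433

L=153.623 V=1930.482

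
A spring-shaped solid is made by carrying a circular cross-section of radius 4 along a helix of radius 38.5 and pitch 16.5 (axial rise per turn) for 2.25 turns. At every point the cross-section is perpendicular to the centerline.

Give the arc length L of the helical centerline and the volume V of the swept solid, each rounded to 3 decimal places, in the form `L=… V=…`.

L=545.546 V=27422.112

2πR = 2π·38.5 = 241.902634
per-turn = √(241.902634² + 16.5²) = √(58516.8845 + 272.25) = √58789.1345 = 242.464708
L = 2.25 × 242.464708 = 545.545592
V = π·4² × L = 50.265482 × 545.545592 = 27422.112404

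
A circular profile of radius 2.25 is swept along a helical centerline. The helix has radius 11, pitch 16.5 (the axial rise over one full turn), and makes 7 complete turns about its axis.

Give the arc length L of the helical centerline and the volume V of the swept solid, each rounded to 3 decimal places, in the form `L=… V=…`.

2πR = 2π·11 = 69.115038
per-turn = √(69.115038² + 16.5²) = √(4776.8885 + 272.25) = √5049.1385 = 71.057290
L = 7 × 71.057290 = 497.401033
V = π·2.25² × L = 15.904313 × 497.401033 = 7910.821626

L=497.401 V=7910.822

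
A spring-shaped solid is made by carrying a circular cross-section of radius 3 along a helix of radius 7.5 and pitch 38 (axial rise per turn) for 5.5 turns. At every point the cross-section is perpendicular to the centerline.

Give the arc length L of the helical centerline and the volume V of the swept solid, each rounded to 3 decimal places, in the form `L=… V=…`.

L=332.950 V=9413.952

2πR = 2π·7.5 = 47.123890
per-turn = √(47.123890² + 38²) = √(2220.6610 + 1444) = √3664.6610 = 60.536443
L = 5.5 × 60.536443 = 332.950439
V = π·3² × L = 28.274334 × 332.950439 = 9413.951884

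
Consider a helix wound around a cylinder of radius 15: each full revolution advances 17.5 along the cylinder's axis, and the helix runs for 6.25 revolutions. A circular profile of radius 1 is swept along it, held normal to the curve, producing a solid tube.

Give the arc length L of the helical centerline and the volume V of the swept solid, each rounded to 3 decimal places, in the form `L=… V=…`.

2πR = 2π·15 = 94.247780
per-turn = √(94.247780² + 17.5²) = √(8882.6440 + 306.25) = √9188.8940 = 95.858719
L = 6.25 × 95.858719 = 599.116992
V = π·1² × L = 3.141593 × 599.116992 = 1882.181541

L=599.117 V=1882.182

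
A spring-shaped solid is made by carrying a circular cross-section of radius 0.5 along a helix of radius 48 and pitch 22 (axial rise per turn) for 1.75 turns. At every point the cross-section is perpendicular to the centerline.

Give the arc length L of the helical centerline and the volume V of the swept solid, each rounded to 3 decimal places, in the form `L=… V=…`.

L=529.190 V=415.625

2πR = 2π·48 = 301.592895
per-turn = √(301.592895² + 22²) = √(90958.2742 + 484) = √91442.2742 = 302.394236
L = 1.75 × 302.394236 = 529.189914
V = π·0.5² × L = 0.785398 × 529.189914 = 415.624786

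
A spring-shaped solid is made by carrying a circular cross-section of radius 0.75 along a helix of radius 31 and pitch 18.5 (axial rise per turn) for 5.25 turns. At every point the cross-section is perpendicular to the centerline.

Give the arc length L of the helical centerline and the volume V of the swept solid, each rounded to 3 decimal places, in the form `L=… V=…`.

L=1027.190 V=1815.195

2πR = 2π·31 = 194.778745
per-turn = √(194.778745² + 18.5²) = √(37938.7593 + 342.25) = √38281.0093 = 195.655333
L = 5.25 × 195.655333 = 1027.190498
V = π·0.75² × L = 1.767146 × 1027.190498 = 1815.195444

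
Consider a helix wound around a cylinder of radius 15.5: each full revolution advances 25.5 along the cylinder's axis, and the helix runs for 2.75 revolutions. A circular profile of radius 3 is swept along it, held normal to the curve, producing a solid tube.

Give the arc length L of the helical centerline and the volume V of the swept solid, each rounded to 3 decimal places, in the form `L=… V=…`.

2πR = 2π·15.5 = 97.389372
per-turn = √(97.389372² + 25.5²) = √(9484.6898 + 650.25) = √10134.9398 = 100.672438
L = 2.75 × 100.672438 = 276.849205
V = π·3² × L = 28.274334 × 276.849205 = 7827.726865

L=276.849 V=7827.727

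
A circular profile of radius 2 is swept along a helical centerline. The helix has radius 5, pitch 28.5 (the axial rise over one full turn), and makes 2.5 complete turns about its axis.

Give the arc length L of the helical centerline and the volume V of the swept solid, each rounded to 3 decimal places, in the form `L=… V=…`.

2πR = 2π·5 = 31.415927
per-turn = √(31.415927² + 28.5²) = √(986.9604 + 812.25) = √1799.2104 = 42.417101
L = 2.5 × 42.417101 = 106.042752
V = π·2² × L = 12.566371 × 106.042752 = 1332.572523

L=106.043 V=1332.573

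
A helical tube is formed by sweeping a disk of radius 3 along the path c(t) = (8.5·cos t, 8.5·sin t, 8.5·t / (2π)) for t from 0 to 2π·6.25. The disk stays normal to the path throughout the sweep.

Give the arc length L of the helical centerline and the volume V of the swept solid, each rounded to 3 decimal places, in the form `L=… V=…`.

L=337.995 V=9556.593

2πR = 2π·8.5 = 53.407075
per-turn = √(53.407075² + 8.5²) = √(2852.3157 + 72.25) = √2924.5657 = 54.079254
L = 6.25 × 54.079254 = 337.995335
V = π·3² × L = 28.274334 × 337.995335 = 9556.592956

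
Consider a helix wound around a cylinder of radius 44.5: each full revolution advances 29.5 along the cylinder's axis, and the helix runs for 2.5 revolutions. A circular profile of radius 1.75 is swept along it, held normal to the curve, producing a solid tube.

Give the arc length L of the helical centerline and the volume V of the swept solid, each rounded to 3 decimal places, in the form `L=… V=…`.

2πR = 2π·44.5 = 279.601746
per-turn = √(279.601746² + 29.5²) = √(78177.1365 + 870.25) = √79047.3865 = 281.153671
L = 2.5 × 281.153671 = 702.884176
V = π·1.75² × L = 9.621128 × 702.884176 = 6762.538280

L=702.884 V=6762.538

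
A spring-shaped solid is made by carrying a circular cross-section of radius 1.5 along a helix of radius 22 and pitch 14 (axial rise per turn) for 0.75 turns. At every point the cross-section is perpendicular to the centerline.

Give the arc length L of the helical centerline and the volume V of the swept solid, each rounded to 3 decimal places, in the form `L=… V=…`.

2πR = 2π·22 = 138.230077
per-turn = √(138.230077² + 14²) = √(19107.5541 + 196) = √19303.5541 = 138.937231
L = 0.75 × 138.937231 = 104.202923
V = π·1.5² × L = 7.068583 × 104.202923 = 736.567060

L=104.203 V=736.567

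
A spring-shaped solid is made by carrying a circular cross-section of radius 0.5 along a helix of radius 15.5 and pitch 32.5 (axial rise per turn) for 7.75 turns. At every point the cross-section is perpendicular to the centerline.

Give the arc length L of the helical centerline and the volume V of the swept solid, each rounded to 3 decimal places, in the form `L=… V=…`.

L=795.685 V=624.930

2πR = 2π·15.5 = 97.389372
per-turn = √(97.389372² + 32.5²) = √(9484.6898 + 1056.25) = √10540.9398 = 102.669079
L = 7.75 × 102.669079 = 795.685364
V = π·0.5² × L = 0.785398 × 795.685364 = 624.929824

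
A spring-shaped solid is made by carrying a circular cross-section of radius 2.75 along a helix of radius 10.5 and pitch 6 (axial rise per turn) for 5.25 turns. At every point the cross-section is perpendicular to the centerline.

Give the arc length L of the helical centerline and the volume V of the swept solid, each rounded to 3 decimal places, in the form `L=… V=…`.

L=347.790 V=8262.898

2πR = 2π·10.5 = 65.973446
per-turn = √(65.973446² + 6²) = √(4352.4955 + 36) = √4388.4955 = 66.245721
L = 5.25 × 66.245721 = 347.790035
V = π·2.75² × L = 23.758294 × 347.790035 = 8262.898052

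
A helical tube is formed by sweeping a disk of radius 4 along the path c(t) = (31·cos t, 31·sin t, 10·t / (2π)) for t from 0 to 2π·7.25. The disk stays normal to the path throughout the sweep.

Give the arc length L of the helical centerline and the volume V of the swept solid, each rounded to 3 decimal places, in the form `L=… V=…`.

2πR = 2π·31 = 194.778745
per-turn = √(194.778745² + 10²) = √(37938.7593 + 100) = √38038.7593 = 195.035277
L = 7.25 × 195.035277 = 1414.005759
V = π·4² × L = 50.265482 × 1414.005759 = 71075.681677

L=1414.006 V=71075.682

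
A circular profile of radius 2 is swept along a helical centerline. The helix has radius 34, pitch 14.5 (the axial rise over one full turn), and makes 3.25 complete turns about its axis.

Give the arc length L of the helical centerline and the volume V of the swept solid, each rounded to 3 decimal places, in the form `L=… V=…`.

2πR = 2π·34 = 213.628300
per-turn = √(213.628300² + 14.5²) = √(45637.0508 + 210.25) = √45847.3008 = 214.119828
L = 3.25 × 214.119828 = 695.889441
V = π·2² × L = 12.566371 × 695.889441 = 8744.804623

L=695.889 V=8744.805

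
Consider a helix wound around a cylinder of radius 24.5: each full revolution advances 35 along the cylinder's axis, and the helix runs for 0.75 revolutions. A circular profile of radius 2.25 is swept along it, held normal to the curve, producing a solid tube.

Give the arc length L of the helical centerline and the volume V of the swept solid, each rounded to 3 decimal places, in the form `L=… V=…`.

2πR = 2π·24.5 = 153.938040
per-turn = √(153.938040² + 35²) = √(23696.9202 + 1225) = √24921.9202 = 157.866780
L = 0.75 × 157.866780 = 118.400085
V = π·2.25² × L = 15.904313 × 118.400085 = 1883.071986

L=118.400 V=1883.072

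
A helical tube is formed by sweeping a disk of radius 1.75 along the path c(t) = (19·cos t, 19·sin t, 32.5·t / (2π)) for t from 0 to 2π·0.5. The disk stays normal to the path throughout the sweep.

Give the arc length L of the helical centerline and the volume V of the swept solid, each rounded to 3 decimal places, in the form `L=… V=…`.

2πR = 2π·19 = 119.380521
per-turn = √(119.380521² + 32.5²) = √(14251.7088 + 1056.25) = √15307.9588 = 123.725336
L = 0.5 × 123.725336 = 61.862668
V = π·1.75² × L = 9.621128 × 61.862668 = 595.188616

L=61.863 V=595.189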